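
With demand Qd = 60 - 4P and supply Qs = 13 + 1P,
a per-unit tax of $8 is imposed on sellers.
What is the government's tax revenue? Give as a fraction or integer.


With tax on sellers, new supply: Qs' = 13 + 1(P - 8)
= 5 + 1P
New equilibrium quantity:
Q_new = 16
Tax revenue = tax * Q_new = 8 * 16 = 128

128


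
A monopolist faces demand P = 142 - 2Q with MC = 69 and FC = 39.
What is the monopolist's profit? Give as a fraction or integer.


MR = MC: 142 - 4Q = 69
Q* = 73/4
P* = 142 - 2*73/4 = 211/2
Profit = (P* - MC)*Q* - FC
= (211/2 - 69)*73/4 - 39
= 73/2*73/4 - 39
= 5329/8 - 39 = 5017/8

5017/8


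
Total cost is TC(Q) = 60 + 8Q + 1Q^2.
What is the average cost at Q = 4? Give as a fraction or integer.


TC(4) = 60 + 8*4 + 1*4^2
TC(4) = 60 + 32 + 16 = 108
AC = TC/Q = 108/4 = 27

27


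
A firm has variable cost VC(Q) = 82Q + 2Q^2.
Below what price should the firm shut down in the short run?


AVC(Q) = VC(Q)/Q = 82 + 2Q
AVC is increasing in Q, so minimum AVC is at Q -> 0+.
Min AVC = 82
The firm should shut down if P < 82.

82


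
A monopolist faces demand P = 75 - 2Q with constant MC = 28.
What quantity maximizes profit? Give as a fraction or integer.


TR = P*Q = (75 - 2Q)Q = 75Q - 2Q^2
MR = dTR/dQ = 75 - 4Q
Set MR = MC:
75 - 4Q = 28
47 = 4Q
Q* = 47/4 = 47/4

47/4


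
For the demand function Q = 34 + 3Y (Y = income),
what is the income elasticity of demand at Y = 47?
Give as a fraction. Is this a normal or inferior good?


dQ/dY = 3
At Y = 47: Q = 34 + 3*47 = 175
Ey = (dQ/dY)(Y/Q) = 3 * 47 / 175 = 141/175
Since Ey > 0, this is a normal good.

141/175 (normal good)


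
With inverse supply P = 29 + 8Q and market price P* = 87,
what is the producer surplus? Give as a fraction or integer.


Minimum supply price (at Q=0): P_min = 29
Quantity supplied at P* = 87:
Q* = (87 - 29)/8 = 29/4
PS = (1/2) * Q* * (P* - P_min)
PS = (1/2) * 29/4 * (87 - 29)
PS = (1/2) * 29/4 * 58 = 841/4

841/4


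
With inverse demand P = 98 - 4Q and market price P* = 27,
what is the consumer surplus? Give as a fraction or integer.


Maximum willingness to pay (at Q=0): P_max = 98
Quantity demanded at P* = 27:
Q* = (98 - 27)/4 = 71/4
CS = (1/2) * Q* * (P_max - P*)
CS = (1/2) * 71/4 * (98 - 27)
CS = (1/2) * 71/4 * 71 = 5041/8

5041/8


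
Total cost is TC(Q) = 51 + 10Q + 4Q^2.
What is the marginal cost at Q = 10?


MC = dTC/dQ = 10 + 2*4*Q
At Q = 10:
MC = 10 + 8*10
MC = 10 + 80 = 90

90


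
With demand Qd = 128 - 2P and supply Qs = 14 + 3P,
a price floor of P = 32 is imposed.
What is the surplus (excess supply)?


At P = 32:
Qd = 128 - 2*32 = 64
Qs = 14 + 3*32 = 110
Surplus = Qs - Qd = 110 - 64 = 46

46


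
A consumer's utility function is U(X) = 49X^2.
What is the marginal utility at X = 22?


MU = dU/dX = 49*2*X^(2-1)
MU = 98*X^1
At X = 22:
MU = 98 * 22^1
MU = 98 * 22 = 2156

2156


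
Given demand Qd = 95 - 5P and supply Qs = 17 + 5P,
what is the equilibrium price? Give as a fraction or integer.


At equilibrium, Qd = Qs.
95 - 5P = 17 + 5P
95 - 17 = 5P + 5P
78 = 10P
P* = 78/10 = 39/5

39/5


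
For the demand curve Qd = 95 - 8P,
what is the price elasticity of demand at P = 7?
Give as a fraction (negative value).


dQ/dP = -8
At P = 7: Q = 95 - 8*7 = 39
E = (dQ/dP)(P/Q) = (-8)(7/39) = -56/39

-56/39


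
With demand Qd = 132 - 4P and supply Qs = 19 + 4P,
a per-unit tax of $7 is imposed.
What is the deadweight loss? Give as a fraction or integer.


Pre-tax equilibrium quantity: Q* = 151/2
Post-tax equilibrium quantity: Q_tax = 123/2
Reduction in quantity: Q* - Q_tax = 14
DWL = (1/2) * tax * (Q* - Q_tax)
DWL = (1/2) * 7 * 14 = 49

49


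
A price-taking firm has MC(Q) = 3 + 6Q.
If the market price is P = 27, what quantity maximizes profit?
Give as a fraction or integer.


In perfect competition, profit is maximized where P = MC.
27 = 3 + 6Q
24 = 6Q
Q* = 24/6 = 4

4


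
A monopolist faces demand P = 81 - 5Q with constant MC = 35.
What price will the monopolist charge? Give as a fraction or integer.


MR = 81 - 10Q
Set MR = MC: 81 - 10Q = 35
Q* = 23/5
Substitute into demand:
P* = 81 - 5*23/5 = 58

58


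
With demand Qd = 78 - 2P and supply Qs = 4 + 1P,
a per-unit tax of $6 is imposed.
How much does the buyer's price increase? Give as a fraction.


With a per-unit tax, the buyer's price increase depends on relative slopes.
Supply slope: d = 1, Demand slope: b = 2
Buyer's price increase = d * tax / (b + d)
= 1 * 6 / (2 + 1)
= 6 / 3 = 2

2


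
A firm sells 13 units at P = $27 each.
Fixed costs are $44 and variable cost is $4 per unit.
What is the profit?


Total Revenue = P * Q = 27 * 13 = $351
Total Cost = FC + VC*Q = 44 + 4*13 = $96
Profit = TR - TC = 351 - 96 = $255

$255


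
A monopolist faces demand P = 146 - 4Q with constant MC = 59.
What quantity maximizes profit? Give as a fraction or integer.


TR = P*Q = (146 - 4Q)Q = 146Q - 4Q^2
MR = dTR/dQ = 146 - 8Q
Set MR = MC:
146 - 8Q = 59
87 = 8Q
Q* = 87/8 = 87/8

87/8


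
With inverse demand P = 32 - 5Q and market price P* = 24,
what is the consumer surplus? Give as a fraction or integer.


Maximum willingness to pay (at Q=0): P_max = 32
Quantity demanded at P* = 24:
Q* = (32 - 24)/5 = 8/5
CS = (1/2) * Q* * (P_max - P*)
CS = (1/2) * 8/5 * (32 - 24)
CS = (1/2) * 8/5 * 8 = 32/5

32/5


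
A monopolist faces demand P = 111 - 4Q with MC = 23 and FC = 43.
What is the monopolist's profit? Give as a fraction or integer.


MR = MC: 111 - 8Q = 23
Q* = 11
P* = 111 - 4*11 = 67
Profit = (P* - MC)*Q* - FC
= (67 - 23)*11 - 43
= 44*11 - 43
= 484 - 43 = 441

441


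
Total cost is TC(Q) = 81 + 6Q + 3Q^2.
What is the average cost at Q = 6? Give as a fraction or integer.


TC(6) = 81 + 6*6 + 3*6^2
TC(6) = 81 + 36 + 108 = 225
AC = TC/Q = 225/6 = 75/2

75/2


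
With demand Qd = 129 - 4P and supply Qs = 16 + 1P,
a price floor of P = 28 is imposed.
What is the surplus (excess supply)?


At P = 28:
Qd = 129 - 4*28 = 17
Qs = 16 + 1*28 = 44
Surplus = Qs - Qd = 44 - 17 = 27

27


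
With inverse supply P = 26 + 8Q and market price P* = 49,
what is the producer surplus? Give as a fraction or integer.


Minimum supply price (at Q=0): P_min = 26
Quantity supplied at P* = 49:
Q* = (49 - 26)/8 = 23/8
PS = (1/2) * Q* * (P* - P_min)
PS = (1/2) * 23/8 * (49 - 26)
PS = (1/2) * 23/8 * 23 = 529/16

529/16


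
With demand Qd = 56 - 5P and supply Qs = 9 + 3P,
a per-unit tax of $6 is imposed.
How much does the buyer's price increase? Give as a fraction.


With a per-unit tax, the buyer's price increase depends on relative slopes.
Supply slope: d = 3, Demand slope: b = 5
Buyer's price increase = d * tax / (b + d)
= 3 * 6 / (5 + 3)
= 18 / 8 = 9/4

9/4


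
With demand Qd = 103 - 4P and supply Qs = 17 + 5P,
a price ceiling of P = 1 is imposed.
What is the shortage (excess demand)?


At P = 1:
Qd = 103 - 4*1 = 99
Qs = 17 + 5*1 = 22
Shortage = Qd - Qs = 99 - 22 = 77

77


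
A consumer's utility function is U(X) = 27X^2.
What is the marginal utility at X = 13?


MU = dU/dX = 27*2*X^(2-1)
MU = 54*X^1
At X = 13:
MU = 54 * 13^1
MU = 54 * 13 = 702

702


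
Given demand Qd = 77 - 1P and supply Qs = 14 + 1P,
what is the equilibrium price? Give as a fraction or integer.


At equilibrium, Qd = Qs.
77 - 1P = 14 + 1P
77 - 14 = 1P + 1P
63 = 2P
P* = 63/2 = 63/2

63/2


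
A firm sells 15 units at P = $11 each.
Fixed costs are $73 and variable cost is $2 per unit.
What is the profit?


Total Revenue = P * Q = 11 * 15 = $165
Total Cost = FC + VC*Q = 73 + 2*15 = $103
Profit = TR - TC = 165 - 103 = $62

$62


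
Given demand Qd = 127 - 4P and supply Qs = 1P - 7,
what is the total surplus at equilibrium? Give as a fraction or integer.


Find equilibrium: 127 - 4P = 1P - 7
127 + 7 = 5P
P* = 134/5 = 134/5
Q* = 1*134/5 - 7 = 99/5
Inverse demand: P = 127/4 - Q/4, so P_max = 127/4
Inverse supply: P = 7 + Q/1, so P_min = 7
CS = (1/2) * 99/5 * (127/4 - 134/5) = 9801/200
PS = (1/2) * 99/5 * (134/5 - 7) = 9801/50
TS = CS + PS = 9801/200 + 9801/50 = 9801/40

9801/40


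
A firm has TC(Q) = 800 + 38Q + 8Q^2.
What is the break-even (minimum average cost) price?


AC(Q) = 800/Q + 38 + 8Q
To minimize: dAC/dQ = -800/Q^2 + 8 = 0
Q^2 = 800/8 = 100
Q* = 10
Min AC = 800/10 + 38 + 8*10
Min AC = 80 + 38 + 80 = 198

198


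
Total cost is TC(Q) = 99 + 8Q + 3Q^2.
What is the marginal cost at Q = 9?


MC = dTC/dQ = 8 + 2*3*Q
At Q = 9:
MC = 8 + 6*9
MC = 8 + 54 = 62

62


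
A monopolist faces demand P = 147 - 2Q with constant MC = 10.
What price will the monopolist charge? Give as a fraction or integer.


MR = 147 - 4Q
Set MR = MC: 147 - 4Q = 10
Q* = 137/4
Substitute into demand:
P* = 147 - 2*137/4 = 157/2

157/2


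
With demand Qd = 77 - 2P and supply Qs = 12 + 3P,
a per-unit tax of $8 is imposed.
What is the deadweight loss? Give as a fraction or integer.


Pre-tax equilibrium quantity: Q* = 51
Post-tax equilibrium quantity: Q_tax = 207/5
Reduction in quantity: Q* - Q_tax = 48/5
DWL = (1/2) * tax * (Q* - Q_tax)
DWL = (1/2) * 8 * 48/5 = 192/5

192/5


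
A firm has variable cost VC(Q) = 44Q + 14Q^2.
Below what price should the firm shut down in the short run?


AVC(Q) = VC(Q)/Q = 44 + 14Q
AVC is increasing in Q, so minimum AVC is at Q -> 0+.
Min AVC = 44
The firm should shut down if P < 44.

44


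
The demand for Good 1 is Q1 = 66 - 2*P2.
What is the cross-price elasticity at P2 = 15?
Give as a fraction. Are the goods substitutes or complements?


dQ1/dP2 = -2
At P2 = 15: Q1 = 66 - 2*15 = 36
Exy = (dQ1/dP2)(P2/Q1) = -2 * 15 / 36 = -5/6
Since Exy < 0, the goods are complements.

-5/6 (complements)


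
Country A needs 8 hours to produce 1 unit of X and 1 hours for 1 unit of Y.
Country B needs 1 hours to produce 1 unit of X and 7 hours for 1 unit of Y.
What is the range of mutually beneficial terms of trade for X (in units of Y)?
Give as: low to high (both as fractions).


Opportunity cost of X for Country A = hours_X / hours_Y = 8/1 = 8 units of Y
Opportunity cost of X for Country B = hours_X / hours_Y = 1/7 = 1/7 units of Y
Terms of trade must be between the two opportunity costs.
Range: 1/7 to 8

1/7 to 8


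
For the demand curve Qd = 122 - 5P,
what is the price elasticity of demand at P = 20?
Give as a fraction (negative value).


dQ/dP = -5
At P = 20: Q = 122 - 5*20 = 22
E = (dQ/dP)(P/Q) = (-5)(20/22) = -50/11

-50/11


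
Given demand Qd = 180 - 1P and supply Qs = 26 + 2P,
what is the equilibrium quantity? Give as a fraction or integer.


First find equilibrium price:
180 - 1P = 26 + 2P
P* = 154/3 = 154/3
Then substitute into demand:
Q* = 180 - 1 * 154/3 = 386/3

386/3


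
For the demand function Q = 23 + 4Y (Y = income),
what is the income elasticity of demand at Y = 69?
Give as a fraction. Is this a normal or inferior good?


dQ/dY = 4
At Y = 69: Q = 23 + 4*69 = 299
Ey = (dQ/dY)(Y/Q) = 4 * 69 / 299 = 12/13
Since Ey > 0, this is a normal good.

12/13 (normal good)


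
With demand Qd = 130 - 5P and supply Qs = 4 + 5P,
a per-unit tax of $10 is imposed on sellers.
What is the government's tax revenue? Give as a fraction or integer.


With tax on sellers, new supply: Qs' = 4 + 5(P - 10)
= 5P - 46
New equilibrium quantity:
Q_new = 42
Tax revenue = tax * Q_new = 10 * 42 = 420

420


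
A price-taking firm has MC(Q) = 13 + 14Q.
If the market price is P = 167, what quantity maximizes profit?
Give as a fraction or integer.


In perfect competition, profit is maximized where P = MC.
167 = 13 + 14Q
154 = 14Q
Q* = 154/14 = 11

11


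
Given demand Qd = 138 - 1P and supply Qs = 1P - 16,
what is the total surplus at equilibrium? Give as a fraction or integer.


Find equilibrium: 138 - 1P = 1P - 16
138 + 16 = 2P
P* = 154/2 = 77
Q* = 1*77 - 16 = 61
Inverse demand: P = 138 - Q/1, so P_max = 138
Inverse supply: P = 16 + Q/1, so P_min = 16
CS = (1/2) * 61 * (138 - 77) = 3721/2
PS = (1/2) * 61 * (77 - 16) = 3721/2
TS = CS + PS = 3721/2 + 3721/2 = 3721

3721


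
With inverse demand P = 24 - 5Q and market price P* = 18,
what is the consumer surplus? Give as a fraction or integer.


Maximum willingness to pay (at Q=0): P_max = 24
Quantity demanded at P* = 18:
Q* = (24 - 18)/5 = 6/5
CS = (1/2) * Q* * (P_max - P*)
CS = (1/2) * 6/5 * (24 - 18)
CS = (1/2) * 6/5 * 6 = 18/5

18/5


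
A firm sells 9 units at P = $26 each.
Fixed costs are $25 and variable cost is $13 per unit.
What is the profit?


Total Revenue = P * Q = 26 * 9 = $234
Total Cost = FC + VC*Q = 25 + 13*9 = $142
Profit = TR - TC = 234 - 142 = $92

$92


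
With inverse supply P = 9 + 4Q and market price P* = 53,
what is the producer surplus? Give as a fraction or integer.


Minimum supply price (at Q=0): P_min = 9
Quantity supplied at P* = 53:
Q* = (53 - 9)/4 = 11
PS = (1/2) * Q* * (P* - P_min)
PS = (1/2) * 11 * (53 - 9)
PS = (1/2) * 11 * 44 = 242

242


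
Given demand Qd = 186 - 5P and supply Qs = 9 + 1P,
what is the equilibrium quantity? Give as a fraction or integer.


First find equilibrium price:
186 - 5P = 9 + 1P
P* = 177/6 = 59/2
Then substitute into demand:
Q* = 186 - 5 * 59/2 = 77/2

77/2


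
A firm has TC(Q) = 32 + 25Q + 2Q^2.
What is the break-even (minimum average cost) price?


AC(Q) = 32/Q + 25 + 2Q
To minimize: dAC/dQ = -32/Q^2 + 2 = 0
Q^2 = 32/2 = 16
Q* = 4
Min AC = 32/4 + 25 + 2*4
Min AC = 8 + 25 + 8 = 41

41


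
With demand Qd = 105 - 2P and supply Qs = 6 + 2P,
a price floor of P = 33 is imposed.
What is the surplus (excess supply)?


At P = 33:
Qd = 105 - 2*33 = 39
Qs = 6 + 2*33 = 72
Surplus = Qs - Qd = 72 - 39 = 33

33


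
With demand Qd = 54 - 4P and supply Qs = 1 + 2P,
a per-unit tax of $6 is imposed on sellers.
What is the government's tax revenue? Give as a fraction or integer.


With tax on sellers, new supply: Qs' = 1 + 2(P - 6)
= 2P - 11
New equilibrium quantity:
Q_new = 32/3
Tax revenue = tax * Q_new = 6 * 32/3 = 64

64


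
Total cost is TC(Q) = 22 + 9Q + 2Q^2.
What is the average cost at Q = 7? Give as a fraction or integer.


TC(7) = 22 + 9*7 + 2*7^2
TC(7) = 22 + 63 + 98 = 183
AC = TC/Q = 183/7 = 183/7

183/7


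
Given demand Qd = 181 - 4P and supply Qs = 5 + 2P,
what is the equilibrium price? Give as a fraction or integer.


At equilibrium, Qd = Qs.
181 - 4P = 5 + 2P
181 - 5 = 4P + 2P
176 = 6P
P* = 176/6 = 88/3

88/3


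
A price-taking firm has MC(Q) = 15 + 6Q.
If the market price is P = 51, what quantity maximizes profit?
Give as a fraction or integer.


In perfect competition, profit is maximized where P = MC.
51 = 15 + 6Q
36 = 6Q
Q* = 36/6 = 6

6


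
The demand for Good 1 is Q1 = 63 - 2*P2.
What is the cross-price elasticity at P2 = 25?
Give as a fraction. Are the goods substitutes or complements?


dQ1/dP2 = -2
At P2 = 25: Q1 = 63 - 2*25 = 13
Exy = (dQ1/dP2)(P2/Q1) = -2 * 25 / 13 = -50/13
Since Exy < 0, the goods are complements.

-50/13 (complements)


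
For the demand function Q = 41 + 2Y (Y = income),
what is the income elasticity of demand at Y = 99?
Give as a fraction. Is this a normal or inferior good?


dQ/dY = 2
At Y = 99: Q = 41 + 2*99 = 239
Ey = (dQ/dY)(Y/Q) = 2 * 99 / 239 = 198/239
Since Ey > 0, this is a normal good.

198/239 (normal good)


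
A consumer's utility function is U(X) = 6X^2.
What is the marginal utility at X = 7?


MU = dU/dX = 6*2*X^(2-1)
MU = 12*X^1
At X = 7:
MU = 12 * 7^1
MU = 12 * 7 = 84

84


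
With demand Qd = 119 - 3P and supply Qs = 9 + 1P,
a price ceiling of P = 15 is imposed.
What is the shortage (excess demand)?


At P = 15:
Qd = 119 - 3*15 = 74
Qs = 9 + 1*15 = 24
Shortage = Qd - Qs = 74 - 24 = 50

50


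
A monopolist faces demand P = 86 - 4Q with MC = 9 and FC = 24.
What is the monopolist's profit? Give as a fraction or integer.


MR = MC: 86 - 8Q = 9
Q* = 77/8
P* = 86 - 4*77/8 = 95/2
Profit = (P* - MC)*Q* - FC
= (95/2 - 9)*77/8 - 24
= 77/2*77/8 - 24
= 5929/16 - 24 = 5545/16

5545/16


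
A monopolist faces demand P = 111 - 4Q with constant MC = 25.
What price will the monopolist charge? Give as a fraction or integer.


MR = 111 - 8Q
Set MR = MC: 111 - 8Q = 25
Q* = 43/4
Substitute into demand:
P* = 111 - 4*43/4 = 68

68


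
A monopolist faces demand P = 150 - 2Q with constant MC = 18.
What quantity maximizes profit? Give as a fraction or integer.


TR = P*Q = (150 - 2Q)Q = 150Q - 2Q^2
MR = dTR/dQ = 150 - 4Q
Set MR = MC:
150 - 4Q = 18
132 = 4Q
Q* = 132/4 = 33

33


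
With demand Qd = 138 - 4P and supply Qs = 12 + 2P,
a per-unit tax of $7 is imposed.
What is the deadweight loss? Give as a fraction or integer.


Pre-tax equilibrium quantity: Q* = 54
Post-tax equilibrium quantity: Q_tax = 134/3
Reduction in quantity: Q* - Q_tax = 28/3
DWL = (1/2) * tax * (Q* - Q_tax)
DWL = (1/2) * 7 * 28/3 = 98/3

98/3


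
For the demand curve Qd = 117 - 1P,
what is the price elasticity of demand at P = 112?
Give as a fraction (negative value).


dQ/dP = -1
At P = 112: Q = 117 - 1*112 = 5
E = (dQ/dP)(P/Q) = (-1)(112/5) = -112/5

-112/5


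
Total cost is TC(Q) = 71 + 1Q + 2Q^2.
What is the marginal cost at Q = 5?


MC = dTC/dQ = 1 + 2*2*Q
At Q = 5:
MC = 1 + 4*5
MC = 1 + 20 = 21

21


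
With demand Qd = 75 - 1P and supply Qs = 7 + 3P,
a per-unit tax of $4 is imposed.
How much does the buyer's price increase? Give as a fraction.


With a per-unit tax, the buyer's price increase depends on relative slopes.
Supply slope: d = 3, Demand slope: b = 1
Buyer's price increase = d * tax / (b + d)
= 3 * 4 / (1 + 3)
= 12 / 4 = 3

3


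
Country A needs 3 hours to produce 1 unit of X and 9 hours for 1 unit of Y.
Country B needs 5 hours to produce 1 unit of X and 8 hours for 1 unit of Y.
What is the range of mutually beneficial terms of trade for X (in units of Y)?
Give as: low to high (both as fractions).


Opportunity cost of X for Country A = hours_X / hours_Y = 3/9 = 1/3 units of Y
Opportunity cost of X for Country B = hours_X / hours_Y = 5/8 = 5/8 units of Y
Terms of trade must be between the two opportunity costs.
Range: 1/3 to 5/8

1/3 to 5/8


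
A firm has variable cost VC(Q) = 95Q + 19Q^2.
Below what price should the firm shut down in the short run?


AVC(Q) = VC(Q)/Q = 95 + 19Q
AVC is increasing in Q, so minimum AVC is at Q -> 0+.
Min AVC = 95
The firm should shut down if P < 95.

95


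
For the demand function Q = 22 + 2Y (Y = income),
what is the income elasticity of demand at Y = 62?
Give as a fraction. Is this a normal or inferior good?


dQ/dY = 2
At Y = 62: Q = 22 + 2*62 = 146
Ey = (dQ/dY)(Y/Q) = 2 * 62 / 146 = 62/73
Since Ey > 0, this is a normal good.

62/73 (normal good)


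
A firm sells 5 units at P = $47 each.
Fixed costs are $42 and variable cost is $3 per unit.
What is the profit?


Total Revenue = P * Q = 47 * 5 = $235
Total Cost = FC + VC*Q = 42 + 3*5 = $57
Profit = TR - TC = 235 - 57 = $178

$178


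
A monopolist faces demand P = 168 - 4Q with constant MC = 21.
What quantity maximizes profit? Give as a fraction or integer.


TR = P*Q = (168 - 4Q)Q = 168Q - 4Q^2
MR = dTR/dQ = 168 - 8Q
Set MR = MC:
168 - 8Q = 21
147 = 8Q
Q* = 147/8 = 147/8

147/8


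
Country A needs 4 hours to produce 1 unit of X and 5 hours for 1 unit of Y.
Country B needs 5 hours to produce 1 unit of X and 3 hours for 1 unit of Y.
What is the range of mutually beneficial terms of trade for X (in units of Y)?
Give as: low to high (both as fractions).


Opportunity cost of X for Country A = hours_X / hours_Y = 4/5 = 4/5 units of Y
Opportunity cost of X for Country B = hours_X / hours_Y = 5/3 = 5/3 units of Y
Terms of trade must be between the two opportunity costs.
Range: 4/5 to 5/3

4/5 to 5/3


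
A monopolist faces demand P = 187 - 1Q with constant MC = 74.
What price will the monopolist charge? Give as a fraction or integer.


MR = 187 - 2Q
Set MR = MC: 187 - 2Q = 74
Q* = 113/2
Substitute into demand:
P* = 187 - 1*113/2 = 261/2

261/2


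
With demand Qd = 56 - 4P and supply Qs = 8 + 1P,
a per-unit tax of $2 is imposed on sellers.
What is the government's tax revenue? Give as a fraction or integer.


With tax on sellers, new supply: Qs' = 8 + 1(P - 2)
= 6 + 1P
New equilibrium quantity:
Q_new = 16
Tax revenue = tax * Q_new = 2 * 16 = 32

32


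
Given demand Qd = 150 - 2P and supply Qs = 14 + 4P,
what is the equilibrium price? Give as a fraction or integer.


At equilibrium, Qd = Qs.
150 - 2P = 14 + 4P
150 - 14 = 2P + 4P
136 = 6P
P* = 136/6 = 68/3

68/3


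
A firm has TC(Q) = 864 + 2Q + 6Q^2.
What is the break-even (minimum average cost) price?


AC(Q) = 864/Q + 2 + 6Q
To minimize: dAC/dQ = -864/Q^2 + 6 = 0
Q^2 = 864/6 = 144
Q* = 12
Min AC = 864/12 + 2 + 6*12
Min AC = 72 + 2 + 72 = 146

146


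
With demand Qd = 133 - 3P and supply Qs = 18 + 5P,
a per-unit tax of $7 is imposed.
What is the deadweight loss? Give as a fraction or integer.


Pre-tax equilibrium quantity: Q* = 719/8
Post-tax equilibrium quantity: Q_tax = 307/4
Reduction in quantity: Q* - Q_tax = 105/8
DWL = (1/2) * tax * (Q* - Q_tax)
DWL = (1/2) * 7 * 105/8 = 735/16

735/16


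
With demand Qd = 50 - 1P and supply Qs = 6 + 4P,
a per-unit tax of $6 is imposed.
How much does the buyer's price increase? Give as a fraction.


With a per-unit tax, the buyer's price increase depends on relative slopes.
Supply slope: d = 4, Demand slope: b = 1
Buyer's price increase = d * tax / (b + d)
= 4 * 6 / (1 + 4)
= 24 / 5 = 24/5

24/5


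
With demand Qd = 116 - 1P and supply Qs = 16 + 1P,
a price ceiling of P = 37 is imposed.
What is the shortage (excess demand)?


At P = 37:
Qd = 116 - 1*37 = 79
Qs = 16 + 1*37 = 53
Shortage = Qd - Qs = 79 - 53 = 26

26


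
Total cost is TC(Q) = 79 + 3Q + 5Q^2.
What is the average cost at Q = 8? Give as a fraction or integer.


TC(8) = 79 + 3*8 + 5*8^2
TC(8) = 79 + 24 + 320 = 423
AC = TC/Q = 423/8 = 423/8

423/8


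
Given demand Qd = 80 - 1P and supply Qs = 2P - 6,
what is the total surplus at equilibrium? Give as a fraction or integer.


Find equilibrium: 80 - 1P = 2P - 6
80 + 6 = 3P
P* = 86/3 = 86/3
Q* = 2*86/3 - 6 = 154/3
Inverse demand: P = 80 - Q/1, so P_max = 80
Inverse supply: P = 3 + Q/2, so P_min = 3
CS = (1/2) * 154/3 * (80 - 86/3) = 11858/9
PS = (1/2) * 154/3 * (86/3 - 3) = 5929/9
TS = CS + PS = 11858/9 + 5929/9 = 5929/3

5929/3


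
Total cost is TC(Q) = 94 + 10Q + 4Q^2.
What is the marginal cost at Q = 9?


MC = dTC/dQ = 10 + 2*4*Q
At Q = 9:
MC = 10 + 8*9
MC = 10 + 72 = 82

82


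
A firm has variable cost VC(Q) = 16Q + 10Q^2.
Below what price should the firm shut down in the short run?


AVC(Q) = VC(Q)/Q = 16 + 10Q
AVC is increasing in Q, so minimum AVC is at Q -> 0+.
Min AVC = 16
The firm should shut down if P < 16.

16


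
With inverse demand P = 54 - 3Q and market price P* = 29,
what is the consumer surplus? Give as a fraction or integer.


Maximum willingness to pay (at Q=0): P_max = 54
Quantity demanded at P* = 29:
Q* = (54 - 29)/3 = 25/3
CS = (1/2) * Q* * (P_max - P*)
CS = (1/2) * 25/3 * (54 - 29)
CS = (1/2) * 25/3 * 25 = 625/6

625/6


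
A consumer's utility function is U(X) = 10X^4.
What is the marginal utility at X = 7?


MU = dU/dX = 10*4*X^(4-1)
MU = 40*X^3
At X = 7:
MU = 40 * 7^3
MU = 40 * 343 = 13720

13720


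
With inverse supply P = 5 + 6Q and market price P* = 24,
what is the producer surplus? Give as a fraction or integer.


Minimum supply price (at Q=0): P_min = 5
Quantity supplied at P* = 24:
Q* = (24 - 5)/6 = 19/6
PS = (1/2) * Q* * (P* - P_min)
PS = (1/2) * 19/6 * (24 - 5)
PS = (1/2) * 19/6 * 19 = 361/12

361/12


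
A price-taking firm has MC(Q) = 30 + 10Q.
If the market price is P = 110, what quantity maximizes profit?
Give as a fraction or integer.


In perfect competition, profit is maximized where P = MC.
110 = 30 + 10Q
80 = 10Q
Q* = 80/10 = 8

8


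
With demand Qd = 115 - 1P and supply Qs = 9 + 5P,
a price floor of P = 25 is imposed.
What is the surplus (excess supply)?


At P = 25:
Qd = 115 - 1*25 = 90
Qs = 9 + 5*25 = 134
Surplus = Qs - Qd = 134 - 90 = 44

44


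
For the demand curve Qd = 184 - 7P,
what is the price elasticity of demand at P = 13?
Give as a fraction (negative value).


dQ/dP = -7
At P = 13: Q = 184 - 7*13 = 93
E = (dQ/dP)(P/Q) = (-7)(13/93) = -91/93

-91/93


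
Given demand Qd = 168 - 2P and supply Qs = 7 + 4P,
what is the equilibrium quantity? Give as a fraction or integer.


First find equilibrium price:
168 - 2P = 7 + 4P
P* = 161/6 = 161/6
Then substitute into demand:
Q* = 168 - 2 * 161/6 = 343/3

343/3


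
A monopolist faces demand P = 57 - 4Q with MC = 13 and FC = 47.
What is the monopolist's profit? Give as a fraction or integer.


MR = MC: 57 - 8Q = 13
Q* = 11/2
P* = 57 - 4*11/2 = 35
Profit = (P* - MC)*Q* - FC
= (35 - 13)*11/2 - 47
= 22*11/2 - 47
= 121 - 47 = 74

74


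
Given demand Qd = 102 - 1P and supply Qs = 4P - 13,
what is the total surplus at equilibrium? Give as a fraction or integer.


Find equilibrium: 102 - 1P = 4P - 13
102 + 13 = 5P
P* = 115/5 = 23
Q* = 4*23 - 13 = 79
Inverse demand: P = 102 - Q/1, so P_max = 102
Inverse supply: P = 13/4 + Q/4, so P_min = 13/4
CS = (1/2) * 79 * (102 - 23) = 6241/2
PS = (1/2) * 79 * (23 - 13/4) = 6241/8
TS = CS + PS = 6241/2 + 6241/8 = 31205/8

31205/8


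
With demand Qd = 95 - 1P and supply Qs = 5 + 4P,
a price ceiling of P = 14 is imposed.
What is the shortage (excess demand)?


At P = 14:
Qd = 95 - 1*14 = 81
Qs = 5 + 4*14 = 61
Shortage = Qd - Qs = 81 - 61 = 20

20


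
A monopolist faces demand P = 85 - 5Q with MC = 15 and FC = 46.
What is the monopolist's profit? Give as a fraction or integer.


MR = MC: 85 - 10Q = 15
Q* = 7
P* = 85 - 5*7 = 50
Profit = (P* - MC)*Q* - FC
= (50 - 15)*7 - 46
= 35*7 - 46
= 245 - 46 = 199

199


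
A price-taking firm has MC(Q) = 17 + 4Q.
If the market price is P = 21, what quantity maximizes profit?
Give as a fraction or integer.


In perfect competition, profit is maximized where P = MC.
21 = 17 + 4Q
4 = 4Q
Q* = 4/4 = 1

1


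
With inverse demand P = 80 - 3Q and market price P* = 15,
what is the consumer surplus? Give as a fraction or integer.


Maximum willingness to pay (at Q=0): P_max = 80
Quantity demanded at P* = 15:
Q* = (80 - 15)/3 = 65/3
CS = (1/2) * Q* * (P_max - P*)
CS = (1/2) * 65/3 * (80 - 15)
CS = (1/2) * 65/3 * 65 = 4225/6

4225/6


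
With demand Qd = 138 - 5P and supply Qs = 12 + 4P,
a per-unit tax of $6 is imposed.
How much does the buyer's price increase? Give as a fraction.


With a per-unit tax, the buyer's price increase depends on relative slopes.
Supply slope: d = 4, Demand slope: b = 5
Buyer's price increase = d * tax / (b + d)
= 4 * 6 / (5 + 4)
= 24 / 9 = 8/3

8/3


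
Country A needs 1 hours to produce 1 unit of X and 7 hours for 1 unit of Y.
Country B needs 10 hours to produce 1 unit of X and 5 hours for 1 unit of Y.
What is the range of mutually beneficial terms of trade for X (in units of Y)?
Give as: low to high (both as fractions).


Opportunity cost of X for Country A = hours_X / hours_Y = 1/7 = 1/7 units of Y
Opportunity cost of X for Country B = hours_X / hours_Y = 10/5 = 2 units of Y
Terms of trade must be between the two opportunity costs.
Range: 1/7 to 2

1/7 to 2


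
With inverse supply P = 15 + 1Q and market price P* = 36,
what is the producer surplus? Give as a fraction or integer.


Minimum supply price (at Q=0): P_min = 15
Quantity supplied at P* = 36:
Q* = (36 - 15)/1 = 21
PS = (1/2) * Q* * (P* - P_min)
PS = (1/2) * 21 * (36 - 15)
PS = (1/2) * 21 * 21 = 441/2

441/2


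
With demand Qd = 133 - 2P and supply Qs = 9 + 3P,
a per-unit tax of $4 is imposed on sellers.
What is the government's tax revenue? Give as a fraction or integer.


With tax on sellers, new supply: Qs' = 9 + 3(P - 4)
= 3P - 3
New equilibrium quantity:
Q_new = 393/5
Tax revenue = tax * Q_new = 4 * 393/5 = 1572/5

1572/5


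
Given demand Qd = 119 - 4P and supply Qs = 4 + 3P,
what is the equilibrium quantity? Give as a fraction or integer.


First find equilibrium price:
119 - 4P = 4 + 3P
P* = 115/7 = 115/7
Then substitute into demand:
Q* = 119 - 4 * 115/7 = 373/7

373/7


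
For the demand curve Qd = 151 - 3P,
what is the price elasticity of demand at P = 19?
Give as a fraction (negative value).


dQ/dP = -3
At P = 19: Q = 151 - 3*19 = 94
E = (dQ/dP)(P/Q) = (-3)(19/94) = -57/94

-57/94


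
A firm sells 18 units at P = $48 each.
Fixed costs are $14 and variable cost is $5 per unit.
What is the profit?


Total Revenue = P * Q = 48 * 18 = $864
Total Cost = FC + VC*Q = 14 + 5*18 = $104
Profit = TR - TC = 864 - 104 = $760

$760


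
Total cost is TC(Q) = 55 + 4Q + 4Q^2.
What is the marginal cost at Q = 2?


MC = dTC/dQ = 4 + 2*4*Q
At Q = 2:
MC = 4 + 8*2
MC = 4 + 16 = 20

20


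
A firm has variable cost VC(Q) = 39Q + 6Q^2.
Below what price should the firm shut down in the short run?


AVC(Q) = VC(Q)/Q = 39 + 6Q
AVC is increasing in Q, so minimum AVC is at Q -> 0+.
Min AVC = 39
The firm should shut down if P < 39.

39


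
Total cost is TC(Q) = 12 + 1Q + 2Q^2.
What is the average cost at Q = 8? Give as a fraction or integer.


TC(8) = 12 + 1*8 + 2*8^2
TC(8) = 12 + 8 + 128 = 148
AC = TC/Q = 148/8 = 37/2

37/2


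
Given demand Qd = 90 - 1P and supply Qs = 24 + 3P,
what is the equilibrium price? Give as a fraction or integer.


At equilibrium, Qd = Qs.
90 - 1P = 24 + 3P
90 - 24 = 1P + 3P
66 = 4P
P* = 66/4 = 33/2

33/2


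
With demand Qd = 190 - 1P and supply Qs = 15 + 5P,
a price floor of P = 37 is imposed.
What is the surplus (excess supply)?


At P = 37:
Qd = 190 - 1*37 = 153
Qs = 15 + 5*37 = 200
Surplus = Qs - Qd = 200 - 153 = 47

47


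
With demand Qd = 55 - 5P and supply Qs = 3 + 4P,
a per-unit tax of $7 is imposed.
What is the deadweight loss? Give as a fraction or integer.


Pre-tax equilibrium quantity: Q* = 235/9
Post-tax equilibrium quantity: Q_tax = 95/9
Reduction in quantity: Q* - Q_tax = 140/9
DWL = (1/2) * tax * (Q* - Q_tax)
DWL = (1/2) * 7 * 140/9 = 490/9

490/9


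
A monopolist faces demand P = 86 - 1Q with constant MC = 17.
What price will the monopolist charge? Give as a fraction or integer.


MR = 86 - 2Q
Set MR = MC: 86 - 2Q = 17
Q* = 69/2
Substitute into demand:
P* = 86 - 1*69/2 = 103/2

103/2


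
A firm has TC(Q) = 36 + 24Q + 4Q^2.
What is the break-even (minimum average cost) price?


AC(Q) = 36/Q + 24 + 4Q
To minimize: dAC/dQ = -36/Q^2 + 4 = 0
Q^2 = 36/4 = 9
Q* = 3
Min AC = 36/3 + 24 + 4*3
Min AC = 12 + 24 + 12 = 48

48


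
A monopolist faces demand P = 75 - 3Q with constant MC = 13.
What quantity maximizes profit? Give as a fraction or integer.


TR = P*Q = (75 - 3Q)Q = 75Q - 3Q^2
MR = dTR/dQ = 75 - 6Q
Set MR = MC:
75 - 6Q = 13
62 = 6Q
Q* = 62/6 = 31/3

31/3


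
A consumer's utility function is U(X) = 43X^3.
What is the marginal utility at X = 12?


MU = dU/dX = 43*3*X^(3-1)
MU = 129*X^2
At X = 12:
MU = 129 * 12^2
MU = 129 * 144 = 18576

18576


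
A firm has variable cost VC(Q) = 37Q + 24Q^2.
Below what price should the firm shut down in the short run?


AVC(Q) = VC(Q)/Q = 37 + 24Q
AVC is increasing in Q, so minimum AVC is at Q -> 0+.
Min AVC = 37
The firm should shut down if P < 37.

37


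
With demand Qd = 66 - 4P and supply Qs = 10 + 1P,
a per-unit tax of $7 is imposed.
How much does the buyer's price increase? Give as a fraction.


With a per-unit tax, the buyer's price increase depends on relative slopes.
Supply slope: d = 1, Demand slope: b = 4
Buyer's price increase = d * tax / (b + d)
= 1 * 7 / (4 + 1)
= 7 / 5 = 7/5

7/5


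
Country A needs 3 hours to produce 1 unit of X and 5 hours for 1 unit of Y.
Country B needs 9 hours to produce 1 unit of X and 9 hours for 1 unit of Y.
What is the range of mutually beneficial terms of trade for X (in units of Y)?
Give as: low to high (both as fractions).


Opportunity cost of X for Country A = hours_X / hours_Y = 3/5 = 3/5 units of Y
Opportunity cost of X for Country B = hours_X / hours_Y = 9/9 = 1 units of Y
Terms of trade must be between the two opportunity costs.
Range: 3/5 to 1

3/5 to 1


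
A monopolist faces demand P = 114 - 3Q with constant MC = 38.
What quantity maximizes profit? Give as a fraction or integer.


TR = P*Q = (114 - 3Q)Q = 114Q - 3Q^2
MR = dTR/dQ = 114 - 6Q
Set MR = MC:
114 - 6Q = 38
76 = 6Q
Q* = 76/6 = 38/3

38/3


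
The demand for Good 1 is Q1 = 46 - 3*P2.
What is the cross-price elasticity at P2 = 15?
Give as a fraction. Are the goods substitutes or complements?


dQ1/dP2 = -3
At P2 = 15: Q1 = 46 - 3*15 = 1
Exy = (dQ1/dP2)(P2/Q1) = -3 * 15 / 1 = -45
Since Exy < 0, the goods are complements.

-45 (complements)


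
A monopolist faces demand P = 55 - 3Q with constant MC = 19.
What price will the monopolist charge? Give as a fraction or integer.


MR = 55 - 6Q
Set MR = MC: 55 - 6Q = 19
Q* = 6
Substitute into demand:
P* = 55 - 3*6 = 37

37


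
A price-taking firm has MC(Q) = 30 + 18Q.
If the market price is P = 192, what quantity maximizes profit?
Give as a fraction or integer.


In perfect competition, profit is maximized where P = MC.
192 = 30 + 18Q
162 = 18Q
Q* = 162/18 = 9

9


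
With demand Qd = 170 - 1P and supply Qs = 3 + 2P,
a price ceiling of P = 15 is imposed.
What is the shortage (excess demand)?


At P = 15:
Qd = 170 - 1*15 = 155
Qs = 3 + 2*15 = 33
Shortage = Qd - Qs = 155 - 33 = 122

122


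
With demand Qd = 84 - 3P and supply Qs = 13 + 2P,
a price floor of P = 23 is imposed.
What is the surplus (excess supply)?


At P = 23:
Qd = 84 - 3*23 = 15
Qs = 13 + 2*23 = 59
Surplus = Qs - Qd = 59 - 15 = 44

44


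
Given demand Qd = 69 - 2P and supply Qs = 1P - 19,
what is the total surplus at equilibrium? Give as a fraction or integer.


Find equilibrium: 69 - 2P = 1P - 19
69 + 19 = 3P
P* = 88/3 = 88/3
Q* = 1*88/3 - 19 = 31/3
Inverse demand: P = 69/2 - Q/2, so P_max = 69/2
Inverse supply: P = 19 + Q/1, so P_min = 19
CS = (1/2) * 31/3 * (69/2 - 88/3) = 961/36
PS = (1/2) * 31/3 * (88/3 - 19) = 961/18
TS = CS + PS = 961/36 + 961/18 = 961/12

961/12


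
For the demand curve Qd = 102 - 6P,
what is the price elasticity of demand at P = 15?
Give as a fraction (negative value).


dQ/dP = -6
At P = 15: Q = 102 - 6*15 = 12
E = (dQ/dP)(P/Q) = (-6)(15/12) = -15/2

-15/2


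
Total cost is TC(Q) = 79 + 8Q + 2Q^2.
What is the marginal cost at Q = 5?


MC = dTC/dQ = 8 + 2*2*Q
At Q = 5:
MC = 8 + 4*5
MC = 8 + 20 = 28

28


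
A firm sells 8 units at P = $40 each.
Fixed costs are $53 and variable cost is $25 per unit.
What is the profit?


Total Revenue = P * Q = 40 * 8 = $320
Total Cost = FC + VC*Q = 53 + 25*8 = $253
Profit = TR - TC = 320 - 253 = $67

$67


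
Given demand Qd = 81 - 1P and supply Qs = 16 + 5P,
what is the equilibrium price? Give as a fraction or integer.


At equilibrium, Qd = Qs.
81 - 1P = 16 + 5P
81 - 16 = 1P + 5P
65 = 6P
P* = 65/6 = 65/6

65/6


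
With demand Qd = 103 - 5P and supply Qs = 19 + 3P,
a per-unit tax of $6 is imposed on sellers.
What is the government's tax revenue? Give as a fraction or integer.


With tax on sellers, new supply: Qs' = 19 + 3(P - 6)
= 1 + 3P
New equilibrium quantity:
Q_new = 157/4
Tax revenue = tax * Q_new = 6 * 157/4 = 471/2

471/2


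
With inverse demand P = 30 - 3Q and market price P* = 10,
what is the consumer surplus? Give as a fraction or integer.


Maximum willingness to pay (at Q=0): P_max = 30
Quantity demanded at P* = 10:
Q* = (30 - 10)/3 = 20/3
CS = (1/2) * Q* * (P_max - P*)
CS = (1/2) * 20/3 * (30 - 10)
CS = (1/2) * 20/3 * 20 = 200/3

200/3


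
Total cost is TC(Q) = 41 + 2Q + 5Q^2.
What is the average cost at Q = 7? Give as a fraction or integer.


TC(7) = 41 + 2*7 + 5*7^2
TC(7) = 41 + 14 + 245 = 300
AC = TC/Q = 300/7 = 300/7

300/7


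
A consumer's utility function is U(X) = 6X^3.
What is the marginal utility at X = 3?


MU = dU/dX = 6*3*X^(3-1)
MU = 18*X^2
At X = 3:
MU = 18 * 3^2
MU = 18 * 9 = 162

162


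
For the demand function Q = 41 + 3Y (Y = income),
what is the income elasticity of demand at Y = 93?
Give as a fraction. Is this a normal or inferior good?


dQ/dY = 3
At Y = 93: Q = 41 + 3*93 = 320
Ey = (dQ/dY)(Y/Q) = 3 * 93 / 320 = 279/320
Since Ey > 0, this is a normal good.

279/320 (normal good)


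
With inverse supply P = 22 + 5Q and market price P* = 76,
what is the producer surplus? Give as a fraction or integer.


Minimum supply price (at Q=0): P_min = 22
Quantity supplied at P* = 76:
Q* = (76 - 22)/5 = 54/5
PS = (1/2) * Q* * (P* - P_min)
PS = (1/2) * 54/5 * (76 - 22)
PS = (1/2) * 54/5 * 54 = 1458/5

1458/5


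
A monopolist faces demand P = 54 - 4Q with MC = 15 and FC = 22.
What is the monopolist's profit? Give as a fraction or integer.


MR = MC: 54 - 8Q = 15
Q* = 39/8
P* = 54 - 4*39/8 = 69/2
Profit = (P* - MC)*Q* - FC
= (69/2 - 15)*39/8 - 22
= 39/2*39/8 - 22
= 1521/16 - 22 = 1169/16

1169/16


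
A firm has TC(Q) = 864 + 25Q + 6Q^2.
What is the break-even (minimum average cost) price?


AC(Q) = 864/Q + 25 + 6Q
To minimize: dAC/dQ = -864/Q^2 + 6 = 0
Q^2 = 864/6 = 144
Q* = 12
Min AC = 864/12 + 25 + 6*12
Min AC = 72 + 25 + 72 = 169

169


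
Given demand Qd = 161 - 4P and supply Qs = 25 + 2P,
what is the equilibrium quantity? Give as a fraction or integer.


First find equilibrium price:
161 - 4P = 25 + 2P
P* = 136/6 = 68/3
Then substitute into demand:
Q* = 161 - 4 * 68/3 = 211/3

211/3


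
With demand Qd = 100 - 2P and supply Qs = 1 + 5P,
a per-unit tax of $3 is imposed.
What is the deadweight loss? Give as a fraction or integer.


Pre-tax equilibrium quantity: Q* = 502/7
Post-tax equilibrium quantity: Q_tax = 472/7
Reduction in quantity: Q* - Q_tax = 30/7
DWL = (1/2) * tax * (Q* - Q_tax)
DWL = (1/2) * 3 * 30/7 = 45/7

45/7


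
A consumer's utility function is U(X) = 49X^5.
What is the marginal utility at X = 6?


MU = dU/dX = 49*5*X^(5-1)
MU = 245*X^4
At X = 6:
MU = 245 * 6^4
MU = 245 * 1296 = 317520

317520


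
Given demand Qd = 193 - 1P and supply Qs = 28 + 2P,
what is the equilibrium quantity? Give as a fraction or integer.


First find equilibrium price:
193 - 1P = 28 + 2P
P* = 165/3 = 55
Then substitute into demand:
Q* = 193 - 1 * 55 = 138

138


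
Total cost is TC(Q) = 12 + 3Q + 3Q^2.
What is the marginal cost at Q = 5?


MC = dTC/dQ = 3 + 2*3*Q
At Q = 5:
MC = 3 + 6*5
MC = 3 + 30 = 33

33


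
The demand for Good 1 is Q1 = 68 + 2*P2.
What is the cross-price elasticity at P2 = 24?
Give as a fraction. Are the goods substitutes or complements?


dQ1/dP2 = 2
At P2 = 24: Q1 = 68 + 2*24 = 116
Exy = (dQ1/dP2)(P2/Q1) = 2 * 24 / 116 = 12/29
Since Exy > 0, the goods are substitutes.

12/29 (substitutes)


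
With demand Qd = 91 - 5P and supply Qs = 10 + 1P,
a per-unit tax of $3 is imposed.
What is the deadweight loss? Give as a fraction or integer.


Pre-tax equilibrium quantity: Q* = 47/2
Post-tax equilibrium quantity: Q_tax = 21
Reduction in quantity: Q* - Q_tax = 5/2
DWL = (1/2) * tax * (Q* - Q_tax)
DWL = (1/2) * 3 * 5/2 = 15/4

15/4


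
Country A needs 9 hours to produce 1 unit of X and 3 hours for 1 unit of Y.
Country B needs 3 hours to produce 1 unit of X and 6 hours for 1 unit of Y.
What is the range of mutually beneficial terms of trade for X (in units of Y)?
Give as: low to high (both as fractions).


Opportunity cost of X for Country A = hours_X / hours_Y = 9/3 = 3 units of Y
Opportunity cost of X for Country B = hours_X / hours_Y = 3/6 = 1/2 units of Y
Terms of trade must be between the two opportunity costs.
Range: 1/2 to 3

1/2 to 3


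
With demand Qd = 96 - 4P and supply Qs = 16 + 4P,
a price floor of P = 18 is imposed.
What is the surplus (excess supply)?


At P = 18:
Qd = 96 - 4*18 = 24
Qs = 16 + 4*18 = 88
Surplus = Qs - Qd = 88 - 24 = 64

64


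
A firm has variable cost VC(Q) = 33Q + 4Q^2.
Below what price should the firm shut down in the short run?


AVC(Q) = VC(Q)/Q = 33 + 4Q
AVC is increasing in Q, so minimum AVC is at Q -> 0+.
Min AVC = 33
The firm should shut down if P < 33.

33
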